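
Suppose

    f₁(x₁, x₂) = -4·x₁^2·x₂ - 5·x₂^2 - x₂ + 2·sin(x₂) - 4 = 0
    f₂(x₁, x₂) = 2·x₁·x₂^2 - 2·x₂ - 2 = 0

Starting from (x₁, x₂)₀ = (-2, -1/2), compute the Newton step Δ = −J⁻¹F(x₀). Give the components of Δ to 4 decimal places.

(-1.4624, 1.3656)

At (-2, -1/2): F = (2.291149, -2.0000).
Jacobian J = [[-8·x₁·x₂, -4·x₁^2 - 10·x₂ + 2·cos(x₂) - 1], [2·x₂^2, 4·x₁·x₂ - 2]].
At the point, J = [[-8.0000, -10.244835], [0.5000, 2.0000]] (det J = -10.877583).
Solving J·Δ = −F gives Δ = (-1.4624, 1.3656).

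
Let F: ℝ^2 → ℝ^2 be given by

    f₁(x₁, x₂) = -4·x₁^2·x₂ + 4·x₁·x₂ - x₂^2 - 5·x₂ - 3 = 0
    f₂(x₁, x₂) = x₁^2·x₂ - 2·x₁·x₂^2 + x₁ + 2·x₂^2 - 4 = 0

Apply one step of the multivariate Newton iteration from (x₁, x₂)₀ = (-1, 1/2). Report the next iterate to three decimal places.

(3.250, 1.625)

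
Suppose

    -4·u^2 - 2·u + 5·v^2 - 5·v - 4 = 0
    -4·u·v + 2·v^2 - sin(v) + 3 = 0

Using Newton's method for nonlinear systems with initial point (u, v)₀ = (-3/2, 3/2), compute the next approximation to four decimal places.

At (-3/2, 3/2): F = (-6.2500, 15.502505).
Jacobian J = [[-8·u - 2, 10·v - 5], [-4·v, -4·u + 4·v - cos(v)]].
At the point, J = [[10.0000, 10.0000], [-6.0000, 11.929263]] (det J = 179.292628).
Solving J·Δ = −F gives Δ = (1.2805, -0.6555).
Then the next iterate is (u, v)₁ = (-0.2195, 0.8445).

(-0.2195, 0.8445)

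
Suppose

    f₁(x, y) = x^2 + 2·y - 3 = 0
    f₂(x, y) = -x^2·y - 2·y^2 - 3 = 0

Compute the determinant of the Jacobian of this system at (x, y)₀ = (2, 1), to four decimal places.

-24.0000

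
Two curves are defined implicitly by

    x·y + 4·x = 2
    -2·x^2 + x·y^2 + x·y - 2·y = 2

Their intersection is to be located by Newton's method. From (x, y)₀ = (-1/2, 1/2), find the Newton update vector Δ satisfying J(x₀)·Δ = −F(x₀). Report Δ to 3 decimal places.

(0.892, -0.474)

At (-1/2, 1/2): F = (-4.250, -3.875).
Jacobian J = [[y + 4, x], [-4·x + y^2 + y, 2·x·y + x - 2]].
At the point, J = [[4.500, -0.500], [2.750, -3.000]] (det J = -12.125).
Solving J·Δ = −F gives Δ = (0.892, -0.474).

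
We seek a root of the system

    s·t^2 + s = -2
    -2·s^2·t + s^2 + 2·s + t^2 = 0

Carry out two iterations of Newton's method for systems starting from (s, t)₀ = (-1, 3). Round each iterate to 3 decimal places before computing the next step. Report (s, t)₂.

(-0.695, 1.538)

At (-1, 3): F = (-8.000, 2.000).
Jacobian J = [[t^2 + 1, 2·s·t], [-4·s·t + 2·s + 2, -2·s^2 + 2·t]].
At the point, J = [[10.000, -6.000], [12.000, 4.000]] (det J = 112.000).
Solving J·Δ = −F gives Δ = (0.179, -1.036).
Then the next iterate is (s, t)₁ = (-0.821, 1.964).
Round to (-0.821, 1.964) and repeat: F = (-1.98784, 0.24170), J = [[4.85730, -3.22489], [6.80778, 2.57992]].
Δ = (0.126, -0.426), so (s, t)₂ = (-0.695, 1.538).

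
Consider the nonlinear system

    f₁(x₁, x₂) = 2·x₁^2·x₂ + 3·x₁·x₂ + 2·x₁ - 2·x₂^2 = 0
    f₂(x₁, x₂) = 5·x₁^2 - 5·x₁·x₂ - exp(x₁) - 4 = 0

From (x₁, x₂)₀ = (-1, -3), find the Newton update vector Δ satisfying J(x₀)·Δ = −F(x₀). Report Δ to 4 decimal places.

(2.8145, 0.2661)

At (-1, -3): F = (-17.0000, -14.367879).
Jacobian J = [[4·x₁·x₂ + 3·x₂ + 2, 2·x₁^2 + 3·x₁ - 4·x₂], [10·x₁ - 5·x₂ - exp(x₁), -5·x₁]].
At the point, J = [[5.0000, 11.0000], [4.632121, 5.0000]] (det J = -25.953326).
Solving J·Δ = −F gives Δ = (2.8145, 0.2661).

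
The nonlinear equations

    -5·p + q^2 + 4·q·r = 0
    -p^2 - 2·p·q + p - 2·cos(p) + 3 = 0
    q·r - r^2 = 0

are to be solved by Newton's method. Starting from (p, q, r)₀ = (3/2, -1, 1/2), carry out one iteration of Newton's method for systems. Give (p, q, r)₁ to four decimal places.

At (3/2, -1, 1/2): F = (-8.5000, 5.108526, -0.7500).
Jacobian J = [[-5, 2·q + 4·r, 4·q], [-2·p - 2·q + 2·sin(p) + 1, -2·p, 0], [0, r, q - 2·r]].
At the point, J = [[-5.0000, 0.0000, -4.0000], [1.994990, -3.0000, 0.0000], [0.0000, 0.5000, -2.0000]] (det J = -33.989980).
Solving J·Δ = −F gives Δ = (-1.5362, 0.6812, -0.2047).
Then the next iterate is (p, q, r)₁ = (-0.0362, -0.3188, 0.2953).

(-0.0362, -0.3188, 0.2953)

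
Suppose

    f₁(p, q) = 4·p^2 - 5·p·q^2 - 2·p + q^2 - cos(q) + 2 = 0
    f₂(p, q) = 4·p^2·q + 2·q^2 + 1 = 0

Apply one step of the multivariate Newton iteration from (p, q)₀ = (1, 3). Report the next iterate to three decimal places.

At (1, 3): F = (-31.01001, 31.000).
Jacobian J = [[8·p - 5·q^2 - 2, -10·p·q + 2·q + sin(q)], [8·p·q, 4·p^2 + 4·q]].
At the point, J = [[-39.000, -23.85888], [24.000, 16.000]] (det J = -51.38688).
Solving J·Δ = −F gives Δ = (4.738, -9.044).
Then the next iterate is (p, q)₁ = (5.738, -6.044).

(5.738, -6.044)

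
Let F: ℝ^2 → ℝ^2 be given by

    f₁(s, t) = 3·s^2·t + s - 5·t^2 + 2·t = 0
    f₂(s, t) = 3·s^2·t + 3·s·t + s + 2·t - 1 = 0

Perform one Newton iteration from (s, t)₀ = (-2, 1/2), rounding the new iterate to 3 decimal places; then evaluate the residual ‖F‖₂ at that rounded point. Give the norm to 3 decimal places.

At (-2, 1/2): F = (3.750, 1.000).
Jacobian J = [[6·s·t + 1, 3·s^2 - 10·t + 2], [6·s·t + 3·t + 1, 3·s^2 + 3·s + 2]].
At the point, J = [[-5.000, 9.000], [-3.500, 8.000]] (det J = -8.500).
Solving J·Δ = −F gives Δ = (2.471, 0.956).
Then the next iterate is (s, t)₁ = (0.471, 1.456).
Re-evaluating at (0.471, 1.456): F = (-6.24768, 5.40933), so ‖F‖₂ = 8.264.

8.264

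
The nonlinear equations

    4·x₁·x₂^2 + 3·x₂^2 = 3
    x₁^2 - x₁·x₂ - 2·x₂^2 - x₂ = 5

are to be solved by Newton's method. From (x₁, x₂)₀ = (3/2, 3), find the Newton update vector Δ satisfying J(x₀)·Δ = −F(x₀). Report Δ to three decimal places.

(0.756, -1.948)

At (3/2, 3): F = (78.000, -28.250).
Jacobian J = [[4·x₂^2, 8·x₁·x₂ + 6·x₂], [2·x₁ - x₂, -x₁ - 4·x₂ - 1]].
At the point, J = [[36.000, 54.000], [0.000, -14.500]] (det J = -522.000).
Solving J·Δ = −F gives Δ = (0.756, -1.948).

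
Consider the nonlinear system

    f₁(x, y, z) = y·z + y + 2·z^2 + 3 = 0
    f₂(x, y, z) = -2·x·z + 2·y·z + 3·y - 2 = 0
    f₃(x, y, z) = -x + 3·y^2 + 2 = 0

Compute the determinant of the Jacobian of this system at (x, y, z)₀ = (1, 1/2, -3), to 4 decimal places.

-174.5000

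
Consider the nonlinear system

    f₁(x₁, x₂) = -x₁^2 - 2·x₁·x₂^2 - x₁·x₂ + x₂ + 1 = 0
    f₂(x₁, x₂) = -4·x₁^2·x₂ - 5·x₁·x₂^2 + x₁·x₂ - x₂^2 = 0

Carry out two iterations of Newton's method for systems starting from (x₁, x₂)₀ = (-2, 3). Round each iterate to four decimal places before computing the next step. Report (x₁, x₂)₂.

At (-2, 3): F = (42.0000, 27.0000).
Jacobian J = [[-2·x₁ - 2·x₂^2 - x₂, -4·x₁·x₂ - x₁ + 1], [-8·x₁·x₂ - 5·x₂^2 + x₂, -4·x₁^2 - 10·x₁·x₂ + x₁ - 2·x₂]].
At the point, J = [[-17.0000, 27.0000], [6.0000, 36.0000]] (det J = -774.0000).
Solving J·Δ = −F gives Δ = (1.0116, -0.9186).
Then the next iterate is (x₁, x₂)₁ = (-0.9884, 2.0814).
Round to (-0.9884, 2.0814) and repeat: F = (12.725665, 6.886813), J = [[-8.769052, 10.217423], [-3.121684, 11.513619]].
Δ = (1.1026, -0.2992), so (x₁, x₂)₂ = (0.1142, 1.7822).

(0.1142, 1.7822)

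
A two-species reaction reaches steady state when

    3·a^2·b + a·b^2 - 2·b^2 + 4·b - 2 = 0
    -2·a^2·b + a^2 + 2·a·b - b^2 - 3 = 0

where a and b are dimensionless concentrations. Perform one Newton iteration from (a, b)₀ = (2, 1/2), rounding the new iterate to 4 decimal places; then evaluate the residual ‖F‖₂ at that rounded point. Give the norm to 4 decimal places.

0.9213

At (2, 1/2): F = (6.0000, -1.2500).
Jacobian J = [[6·a·b + b^2, 3·a^2 + 2·a·b - 4·b + 4], [-4·a·b + 2·a + 2·b, -2·a^2 + 2·a - 2·b]].
At the point, J = [[6.2500, 16.0000], [1.0000, -5.0000]] (det J = -47.2500).
Solving J·Δ = −F gives Δ = (-0.2116, -0.2923).
Then the next iterate is (a, b)₁ = (1.7884, 0.2077).
Re-evaluating at (1.7884, 0.2077): F = (0.814579, -0.430468), so ‖F‖₂ = 0.9213.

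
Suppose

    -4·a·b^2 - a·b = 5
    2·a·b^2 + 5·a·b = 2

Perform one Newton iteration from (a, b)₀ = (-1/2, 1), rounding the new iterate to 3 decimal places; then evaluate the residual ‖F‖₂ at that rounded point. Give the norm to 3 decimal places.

637.907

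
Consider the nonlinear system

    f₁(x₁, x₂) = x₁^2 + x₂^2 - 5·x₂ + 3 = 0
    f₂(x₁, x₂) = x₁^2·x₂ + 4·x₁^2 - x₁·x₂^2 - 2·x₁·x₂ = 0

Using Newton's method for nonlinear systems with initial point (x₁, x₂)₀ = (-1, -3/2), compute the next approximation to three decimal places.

At (-1, -3/2): F = (13.750, 1.750).
Jacobian J = [[2·x₁, 2·x₂ - 5], [2·x₁·x₂ + 8·x₁ - x₂^2 - 2·x₂, x₁^2 - 2·x₁·x₂ - 2·x₁]].
At the point, J = [[-2.000, -8.000], [-4.250, 0.000]] (det J = -34.000).
Solving J·Δ = −F gives Δ = (0.412, 1.616).
Then the next iterate is (x₁, x₂)₁ = (-0.588, 0.116).

(-0.588, 0.116)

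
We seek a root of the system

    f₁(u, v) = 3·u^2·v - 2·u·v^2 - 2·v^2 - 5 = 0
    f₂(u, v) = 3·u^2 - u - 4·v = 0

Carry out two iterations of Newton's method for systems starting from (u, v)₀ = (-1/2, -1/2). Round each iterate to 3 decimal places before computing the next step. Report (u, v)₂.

(-3.480, 4.793)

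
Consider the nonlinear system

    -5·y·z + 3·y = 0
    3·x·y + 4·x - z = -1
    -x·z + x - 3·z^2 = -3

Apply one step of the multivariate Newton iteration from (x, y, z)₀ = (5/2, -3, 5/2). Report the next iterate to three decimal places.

(1.896, -1.678, 1.437)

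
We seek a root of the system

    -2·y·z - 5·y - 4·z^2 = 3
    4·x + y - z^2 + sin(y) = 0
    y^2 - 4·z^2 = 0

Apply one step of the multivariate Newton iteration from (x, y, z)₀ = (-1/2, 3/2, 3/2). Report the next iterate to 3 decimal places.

(-0.378, 0.176, 0.606)

At (-1/2, 3/2, 3/2): F = (-24.000, -1.75251, -6.750).
Jacobian J = [[0, -2·z - 5, -2·y - 8·z], [4, cos(y) + 1, -2·z], [0, 2·y, -8·z]].
At the point, J = [[0.000, -8.000, -15.000], [4.000, 1.07074, -3.000], [0.000, 3.000, -12.000]] (det J = -564.000).
Solving J·Δ = −F gives Δ = (0.122, -1.324, -0.894).
Then the next iterate is (x, y, z)₁ = (-0.378, 0.176, 0.606).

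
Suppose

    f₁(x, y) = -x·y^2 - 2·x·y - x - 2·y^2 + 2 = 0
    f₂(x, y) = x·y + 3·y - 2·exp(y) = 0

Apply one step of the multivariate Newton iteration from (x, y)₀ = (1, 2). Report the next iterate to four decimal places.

(0.4658, 1.2720)

At (1, 2): F = (-15.0000, -6.778112).
Jacobian J = [[-y^2 - 2·y - 1, -2·x·y - 2·x - 4·y], [y, x - 2·exp(y) + 3]].
At the point, J = [[-9.0000, -14.0000], [2.0000, -10.778112]] (det J = 125.003010).
Solving J·Δ = −F gives Δ = (-0.5342, -0.7280).
Then the next iterate is (x, y)₁ = (0.4658, 1.2720).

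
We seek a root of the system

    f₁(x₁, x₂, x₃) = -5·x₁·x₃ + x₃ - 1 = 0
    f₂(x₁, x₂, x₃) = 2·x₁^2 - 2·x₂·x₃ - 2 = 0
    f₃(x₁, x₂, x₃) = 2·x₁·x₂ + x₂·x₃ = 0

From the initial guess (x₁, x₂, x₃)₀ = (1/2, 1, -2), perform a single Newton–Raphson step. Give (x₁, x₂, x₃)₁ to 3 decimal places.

(0.450, 0.900, -1.000)

At (1/2, 1, -2): F = (2.000, 2.500, -1.000).
Jacobian J = [[-5·x₃, 0, -5·x₁ + 1], [4·x₁, -2·x₃, -2·x₂], [2·x₂, 2·x₁ + x₃, x₂]].
At the point, J = [[10.000, 0.000, -1.500], [2.000, 4.000, -2.000], [2.000, -1.000, 1.000]] (det J = 35.000).
Solving J·Δ = −F gives Δ = (-0.050, -0.100, 1.000).
Then the next iterate is (x₁, x₂, x₃)₁ = (0.450, 0.900, -1.000).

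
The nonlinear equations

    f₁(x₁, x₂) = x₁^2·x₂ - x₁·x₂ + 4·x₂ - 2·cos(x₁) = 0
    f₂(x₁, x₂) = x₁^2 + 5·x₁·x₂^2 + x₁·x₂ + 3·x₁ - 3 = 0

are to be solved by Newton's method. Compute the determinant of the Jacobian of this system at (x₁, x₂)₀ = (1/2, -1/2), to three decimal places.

J = [[2·x₁·x₂ - x₂ + 2·sin(x₁), x₁^2 - x₁ + 4], [2·x₁ + 5·x₂^2 + x₂ + 3, 10·x₁·x₂ + x₁]].
At the point, J = [[0.95885, 3.750], [4.750, -2.000]].
det J = -19.730.

-19.730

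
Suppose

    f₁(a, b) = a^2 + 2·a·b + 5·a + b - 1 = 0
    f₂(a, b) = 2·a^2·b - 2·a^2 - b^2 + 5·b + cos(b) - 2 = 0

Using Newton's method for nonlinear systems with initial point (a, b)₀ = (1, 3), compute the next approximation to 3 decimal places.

At (1, 3): F = (14.000, 7.01001).
Jacobian J = [[2·a + 2·b + 5, 2·a + 1], [4·a·b - 4·a, 2·a^2 - 2·b - sin(b) + 5]].
At the point, J = [[13.000, 3.000], [8.000, 0.85888]] (det J = -12.83456).
Solving J·Δ = −F gives Δ = (-0.702, -1.626).
Then the next iterate is (a, b)₁ = (0.298, 1.374).

(0.298, 1.374)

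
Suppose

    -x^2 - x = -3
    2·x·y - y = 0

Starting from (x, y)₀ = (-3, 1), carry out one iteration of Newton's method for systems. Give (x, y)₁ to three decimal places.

At (-3, 1): F = (-3.000, -7.000).
Jacobian J = [[-2·x - 1, 0], [2·y, 2·x - 1]].
At the point, J = [[5.000, 0.000], [2.000, -7.000]] (det J = -35.000).
Solving J·Δ = −F gives Δ = (0.600, -0.829).
Then the next iterate is (x, y)₁ = (-2.400, 0.171).

(-2.400, 0.171)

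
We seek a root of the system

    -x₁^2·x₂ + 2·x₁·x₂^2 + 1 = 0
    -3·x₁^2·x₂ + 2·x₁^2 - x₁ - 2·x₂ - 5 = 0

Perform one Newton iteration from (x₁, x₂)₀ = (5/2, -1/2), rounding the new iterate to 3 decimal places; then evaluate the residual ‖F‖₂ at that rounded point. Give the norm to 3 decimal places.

At (5/2, -1/2): F = (5.375, 15.375).
Jacobian J = [[-2·x₁·x₂ + 2·x₂^2, -x₁^2 + 4·x₁·x₂], [-6·x₁·x₂ + 4·x₁ - 1, -3·x₁^2 - 2]].
At the point, J = [[3.000, -11.250], [16.500, -20.750]] (det J = 123.375).
Solving J·Δ = −F gives Δ = (-0.498, 0.345).
Then the next iterate is (x₁, x₂)₁ = (2.002, -0.155).
Re-evaluating at (2.002, -0.155): F = (1.71744, 3.18773), so ‖F‖₂ = 3.621.

3.621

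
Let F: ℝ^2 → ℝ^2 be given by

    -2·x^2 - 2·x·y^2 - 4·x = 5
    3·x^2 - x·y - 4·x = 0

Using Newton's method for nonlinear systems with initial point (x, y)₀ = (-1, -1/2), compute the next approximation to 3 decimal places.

(-0.462, -1.885)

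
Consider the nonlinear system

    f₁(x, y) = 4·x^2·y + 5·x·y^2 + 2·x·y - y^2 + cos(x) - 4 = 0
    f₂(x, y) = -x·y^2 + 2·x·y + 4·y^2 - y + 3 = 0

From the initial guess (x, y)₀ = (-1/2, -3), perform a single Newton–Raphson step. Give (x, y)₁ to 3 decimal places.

(-0.530, -1.278)

At (-1/2, -3): F = (-34.62242, 49.500).
Jacobian J = [[8·x·y + 5·y^2 + 2·y - sin(x), 4·x^2 + 10·x·y + 2·x - 2·y], [-y^2 + 2·y, -2·x·y + 2·x + 8·y - 1]].
At the point, J = [[51.47943, 21.000], [-15.000, -29.000]] (det J = -1177.90334).
Solving J·Δ = −F gives Δ = (-0.030, 1.722).
Then the next iterate is (x, y)₁ = (-0.530, -1.278).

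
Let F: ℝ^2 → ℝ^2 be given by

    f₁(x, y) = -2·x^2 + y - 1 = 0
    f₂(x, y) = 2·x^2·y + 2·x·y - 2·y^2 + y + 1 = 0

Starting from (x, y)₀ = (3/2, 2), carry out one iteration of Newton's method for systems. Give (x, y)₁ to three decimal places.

(0.882, 1.789)

At (3/2, 2): F = (-3.500, 10.000).
Jacobian J = [[-4·x, 1], [4·x·y + 2·y, 2·x^2 + 2·x - 4·y + 1]].
At the point, J = [[-6.000, 1.000], [16.000, 0.500]] (det J = -19.000).
Solving J·Δ = −F gives Δ = (-0.618, -0.211).
Then the next iterate is (x, y)₁ = (0.882, 1.789).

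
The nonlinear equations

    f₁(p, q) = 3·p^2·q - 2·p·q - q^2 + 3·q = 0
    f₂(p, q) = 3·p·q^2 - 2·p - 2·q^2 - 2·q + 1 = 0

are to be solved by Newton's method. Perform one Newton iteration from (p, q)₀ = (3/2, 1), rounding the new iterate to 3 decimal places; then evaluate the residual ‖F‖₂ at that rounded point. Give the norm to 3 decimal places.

At (3/2, 1): F = (5.750, -1.500).
Jacobian J = [[6·p·q - 2·q, 3·p^2 - 2·p - 2·q + 3], [3·q^2 - 2, 6·p·q - 4·q - 2]].
At the point, J = [[7.000, 4.750], [1.000, 3.000]] (det J = 16.250).
Solving J·Δ = −F gives Δ = (-1.500, 1.000).
Then the next iterate is (p, q)₁ = (0.000, 2.000).
Re-evaluating at (0.000, 2.000): F = (2.000, -11.000), so ‖F‖₂ = 11.180.

11.180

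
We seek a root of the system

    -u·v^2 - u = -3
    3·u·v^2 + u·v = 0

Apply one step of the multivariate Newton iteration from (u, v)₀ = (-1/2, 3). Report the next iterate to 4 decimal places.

(5.7000, 21.0000)

At (-1/2, 3): F = (8.0000, -15.0000).
Jacobian J = [[-v^2 - 1, -2·u·v], [3·v^2 + v, 6·u·v + u]].
At the point, J = [[-10.0000, 3.0000], [30.0000, -9.5000]] (det J = 5.0000).
Solving J·Δ = −F gives Δ = (6.2000, 18.0000).
Then the next iterate is (u, v)₁ = (5.7000, 21.0000).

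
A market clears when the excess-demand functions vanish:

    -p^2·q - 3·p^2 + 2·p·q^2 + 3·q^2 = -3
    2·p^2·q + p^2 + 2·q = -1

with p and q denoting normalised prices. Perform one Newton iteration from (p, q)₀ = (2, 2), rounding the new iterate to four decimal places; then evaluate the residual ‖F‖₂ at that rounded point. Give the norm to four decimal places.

8.8502

At (2, 2): F = (11.0000, 25.0000).
Jacobian J = [[-2·p·q - 6·p + 2·q^2, -p^2 + 4·p·q + 6·q], [4·p·q + 2·p, 2·p^2 + 2]].
At the point, J = [[-12.0000, 24.0000], [20.0000, 10.0000]] (det J = -600.0000).
Solving J·Δ = −F gives Δ = (-0.8167, -0.8667).
Then the next iterate is (p, q)₁ = (1.1833, 1.1333).
Re-evaluating at (1.1833, 1.1333): F = (4.105252, 7.840490), so ‖F‖₂ = 8.8502.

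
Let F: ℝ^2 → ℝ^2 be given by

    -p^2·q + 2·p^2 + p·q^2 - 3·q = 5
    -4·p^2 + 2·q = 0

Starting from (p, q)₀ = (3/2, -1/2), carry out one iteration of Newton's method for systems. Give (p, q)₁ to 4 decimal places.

(0.5458, -1.2252)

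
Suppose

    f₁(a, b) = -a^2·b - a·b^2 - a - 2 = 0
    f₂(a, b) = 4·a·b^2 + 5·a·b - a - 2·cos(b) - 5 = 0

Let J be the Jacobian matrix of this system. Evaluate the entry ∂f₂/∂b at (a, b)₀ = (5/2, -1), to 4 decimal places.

∂f₂/∂b = 8·a·b + 5·a + 2·sin(b).
At (5/2, -1) this is -9.1829.

-9.1829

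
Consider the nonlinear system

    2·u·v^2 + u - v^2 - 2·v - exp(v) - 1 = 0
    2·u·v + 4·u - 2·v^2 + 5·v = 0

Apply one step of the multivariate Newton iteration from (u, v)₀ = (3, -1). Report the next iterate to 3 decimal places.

At (3, -1): F = (8.63212, -1.000).
Jacobian J = [[2·v^2 + 1, 4·u·v - 2·v - exp(v) - 2], [2·v + 4, 2·u - 4·v + 5]].
At the point, J = [[3.000, -12.36788], [2.000, 15.000]] (det J = 69.73576).
Solving J·Δ = −F gives Δ = (-1.679, 0.291).
Then the next iterate is (u, v)₁ = (1.321, -0.709).

(1.321, -0.709)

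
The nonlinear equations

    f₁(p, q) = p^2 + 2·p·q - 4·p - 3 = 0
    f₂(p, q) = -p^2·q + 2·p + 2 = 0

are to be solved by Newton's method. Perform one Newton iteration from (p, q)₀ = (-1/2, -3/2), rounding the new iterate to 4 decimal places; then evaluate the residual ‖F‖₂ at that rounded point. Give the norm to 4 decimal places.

4.9903

At (-1/2, -3/2): F = (0.7500, 1.3750).
Jacobian J = [[2·p + 2·q - 4, 2·p], [-2·p·q + 2, -p^2]].
At the point, J = [[-8.0000, -1.0000], [0.5000, -0.2500]] (det J = 2.5000).
Solving J·Δ = −F gives Δ = (-0.4750, 4.5500).
Then the next iterate is (p, q)₁ = (-0.9750, 3.0500).
Re-evaluating at (-0.9750, 3.0500): F = (-4.096875, -2.849406), so ‖F‖₂ = 4.9903.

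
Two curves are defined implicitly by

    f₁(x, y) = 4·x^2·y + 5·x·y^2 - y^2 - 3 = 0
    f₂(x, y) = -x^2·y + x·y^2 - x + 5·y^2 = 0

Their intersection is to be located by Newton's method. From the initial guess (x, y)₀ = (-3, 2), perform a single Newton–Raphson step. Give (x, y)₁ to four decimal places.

At (-3, 2): F = (5.0000, -7.0000).
Jacobian J = [[8·x·y + 5·y^2, 4·x^2 + 10·x·y - 2·y], [-2·x·y + y^2 - 1, -x^2 + 2·x·y + 10·y]].
At the point, J = [[-28.0000, -28.0000], [15.0000, -1.0000]] (det J = 448.0000).
Solving J·Δ = −F gives Δ = (0.4487, -0.2701).
Then the next iterate is (x, y)₁ = (-2.5513, 1.7299).

(-2.5513, 1.7299)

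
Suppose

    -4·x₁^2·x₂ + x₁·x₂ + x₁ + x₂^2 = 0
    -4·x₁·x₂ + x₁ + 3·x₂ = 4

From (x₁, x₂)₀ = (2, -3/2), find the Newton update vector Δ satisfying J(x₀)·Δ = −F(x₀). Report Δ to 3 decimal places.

At (2, -3/2): F = (25.250, 5.500).
Jacobian J = [[-8·x₁·x₂ + x₂ + 1, -4·x₁^2 + x₁ + 2·x₂], [-4·x₂ + 1, -4·x₁ + 3]].
At the point, J = [[23.500, -17.000], [7.000, -5.000]] (det J = 1.500).
Solving J·Δ = −F gives Δ = (21.833, 31.667).

(21.833, 31.667)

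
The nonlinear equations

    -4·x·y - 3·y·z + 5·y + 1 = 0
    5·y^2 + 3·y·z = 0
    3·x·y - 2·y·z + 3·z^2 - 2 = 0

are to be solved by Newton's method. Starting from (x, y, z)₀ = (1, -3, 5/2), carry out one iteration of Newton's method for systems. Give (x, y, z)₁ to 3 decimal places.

At (1, -3, 5/2): F = (20.500, 22.500, 22.750).
Jacobian J = [[-4·y, -4·x - 3·z + 5, -3·y], [0, 10·y + 3·z, 3·y], [3·y, 3·x - 2·z, -2·y + 6·z]].
At the point, J = [[12.000, -6.500, 9.000], [0.000, -22.500, -9.000], [-9.000, -2.000, 21.000]] (det J = -8235.000).
Solving J·Δ = −F gives Δ = (-0.176, 1.410, -1.025).
Then the next iterate is (x, y, z)₁ = (0.824, -1.590, 1.475).

(0.824, -1.590, 1.475)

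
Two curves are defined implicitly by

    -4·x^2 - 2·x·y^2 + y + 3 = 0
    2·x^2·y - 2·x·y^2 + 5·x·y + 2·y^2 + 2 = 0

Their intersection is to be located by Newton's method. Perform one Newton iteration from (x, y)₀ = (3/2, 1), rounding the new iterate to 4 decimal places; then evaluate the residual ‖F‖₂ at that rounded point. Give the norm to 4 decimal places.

At (3/2, 1): F = (-8.0000, 13.0000).
Jacobian J = [[-8·x - 2·y^2, -4·x·y + 1], [4·x·y - 2·y^2 + 5·y, 2·x^2 - 4·x·y + 5·x + 4·y]].
At the point, J = [[-14.0000, -5.0000], [9.0000, 10.0000]] (det J = -95.0000).
Solving J·Δ = −F gives Δ = (-0.1579, -1.1579).
Then the next iterate is (x, y)₁ = (1.3421, -0.1579).
Re-evaluating at (1.3421, -0.1579): F = (-4.429753, 0.354524), so ‖F‖₂ = 4.4439.

4.4439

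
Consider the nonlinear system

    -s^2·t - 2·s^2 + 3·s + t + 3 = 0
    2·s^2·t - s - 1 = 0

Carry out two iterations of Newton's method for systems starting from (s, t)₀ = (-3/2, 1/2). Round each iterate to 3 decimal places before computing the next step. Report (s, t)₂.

At (-3/2, 1/2): F = (-6.625, 2.750).
Jacobian J = [[-2·s·t - 4·s + 3, -s^2 + 1], [4·s·t - 1, 2·s^2]].
At the point, J = [[10.500, -1.250], [-4.000, 4.500]] (det J = 42.250).
Solving J·Δ = −F gives Δ = (0.624, -0.056).
Then the next iterate is (s, t)₁ = (-0.876, 0.444).
Round to (-0.876, 0.444) and repeat: F = (-1.05947, 0.55743), J = [[7.28189, 0.23262], [-2.55578, 1.53475]].
Δ = (0.149, -0.115), so (s, t)₂ = (-0.727, 0.329).

(-0.727, 0.329)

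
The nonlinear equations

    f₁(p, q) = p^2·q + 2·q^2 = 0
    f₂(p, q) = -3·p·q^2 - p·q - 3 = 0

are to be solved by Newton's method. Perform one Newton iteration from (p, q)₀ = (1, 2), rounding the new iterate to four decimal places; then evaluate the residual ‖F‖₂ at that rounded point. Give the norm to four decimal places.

6.4359

At (1, 2): F = (10.0000, -17.0000).
Jacobian J = [[2·p·q, p^2 + 4·q], [-3·q^2 - q, -6·p·q - p]].
At the point, J = [[4.0000, 9.0000], [-14.0000, -13.0000]] (det J = 74.0000).
Solving J·Δ = −F gives Δ = (-0.3108, -0.9730).
Then the next iterate is (p, q)₁ = (0.6892, 1.0270).
Re-evaluating at (0.6892, 1.0270): F = (2.597280, -5.888566), so ‖F‖₂ = 6.4359.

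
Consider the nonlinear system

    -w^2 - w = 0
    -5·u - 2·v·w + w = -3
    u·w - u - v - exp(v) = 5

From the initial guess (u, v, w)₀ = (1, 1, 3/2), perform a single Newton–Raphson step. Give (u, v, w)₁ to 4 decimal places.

(1.8929, -1.3423, 0.5625)

At (1, 1, 3/2): F = (-3.7500, -3.5000, -8.218282).
Jacobian J = [[0, 0, -2·w - 1], [-5, -2·w, -2·v + 1], [w - 1, -exp(v) - 1, u]].
At the point, J = [[0.0000, 0.0000, -4.0000], [-5.0000, -3.0000, -1.0000], [0.5000, -3.718282, 1.0000]] (det J = -80.365637).
Solving J·Δ = −F gives Δ = (0.8929, -2.3423, -0.9375).
Then the next iterate is (u, v, w)₁ = (1.8929, -1.3423, 0.5625).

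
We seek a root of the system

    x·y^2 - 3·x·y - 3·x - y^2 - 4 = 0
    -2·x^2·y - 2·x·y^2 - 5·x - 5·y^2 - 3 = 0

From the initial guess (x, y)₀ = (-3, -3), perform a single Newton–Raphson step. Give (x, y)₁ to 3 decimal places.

At (-3, -3): F = (-58.000, 75.000).
Jacobian J = [[y^2 - 3·y - 3, 2·x·y - 3·x - 2·y], [-4·x·y - 2·y^2 - 5, -2·x^2 - 4·x·y - 10·y]].
At the point, J = [[15.000, 33.000], [-59.000, -24.000]] (det J = 1587.000).
Solving J·Δ = −F gives Δ = (0.682, 1.447).
Then the next iterate is (x, y)₁ = (-2.318, -1.553).

(-2.318, -1.553)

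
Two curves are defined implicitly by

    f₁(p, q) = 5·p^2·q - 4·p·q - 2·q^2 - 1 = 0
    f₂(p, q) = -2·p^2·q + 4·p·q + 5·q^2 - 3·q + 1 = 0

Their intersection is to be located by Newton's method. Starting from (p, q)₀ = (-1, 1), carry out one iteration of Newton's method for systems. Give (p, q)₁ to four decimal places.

(-0.6111, 0.8889)

At (-1, 1): F = (6.0000, -3.0000).
Jacobian J = [[10·p·q - 4·q, 5·p^2 - 4·p - 4·q], [-4·p·q + 4·q, -2·p^2 + 4·p + 10·q - 3]].
At the point, J = [[-14.0000, 5.0000], [8.0000, 1.0000]] (det J = -54.0000).
Solving J·Δ = −F gives Δ = (0.3889, -0.1111).
Then the next iterate is (p, q)₁ = (-0.6111, 0.8889).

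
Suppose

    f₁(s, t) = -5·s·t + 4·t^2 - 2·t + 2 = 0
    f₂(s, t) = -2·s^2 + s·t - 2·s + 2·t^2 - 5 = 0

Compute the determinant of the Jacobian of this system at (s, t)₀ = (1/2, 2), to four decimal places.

J = [[-5·t, -5·s + 8·t - 2], [-4·s + t - 2, s + 4·t]].
At the point, J = [[-10.0000, 11.5000], [-2.0000, 8.5000]].
det J = -62.0000.

-62.0000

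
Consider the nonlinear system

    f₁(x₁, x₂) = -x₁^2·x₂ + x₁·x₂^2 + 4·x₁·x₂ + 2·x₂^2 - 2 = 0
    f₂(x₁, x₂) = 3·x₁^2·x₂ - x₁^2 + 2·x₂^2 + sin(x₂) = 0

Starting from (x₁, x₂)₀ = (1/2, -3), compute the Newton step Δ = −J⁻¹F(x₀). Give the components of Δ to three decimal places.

At (1/2, -3): F = (15.250, 15.35888).
Jacobian J = [[-2·x₁·x₂ + x₂^2 + 4·x₂, -x₁^2 + 2·x₁·x₂ + 4·x₁ + 4·x₂], [6·x₁·x₂ - 2·x₁, 3·x₁^2 + 4·x₂ + cos(x₂)]].
At the point, J = [[0.000, -13.250], [-10.000, -12.23999]] (det J = -132.500).
Solving J·Δ = −F gives Δ = (0.127, 1.151).

(0.127, 1.151)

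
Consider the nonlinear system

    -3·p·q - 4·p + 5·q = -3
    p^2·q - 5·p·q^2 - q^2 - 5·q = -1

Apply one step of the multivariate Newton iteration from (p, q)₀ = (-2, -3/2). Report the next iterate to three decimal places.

(0.200, -1.100)

At (-2, -3/2): F = (-5.500, 22.750).
Jacobian J = [[-3·q - 4, -3·p + 5], [2·p·q - 5·q^2, p^2 - 10·p·q - 2·q - 5]].
At the point, J = [[0.500, 11.000], [-5.250, -28.000]] (det J = 43.750).
Solving J·Δ = −F gives Δ = (2.200, 0.400).
Then the next iterate is (p, q)₁ = (0.200, -1.100).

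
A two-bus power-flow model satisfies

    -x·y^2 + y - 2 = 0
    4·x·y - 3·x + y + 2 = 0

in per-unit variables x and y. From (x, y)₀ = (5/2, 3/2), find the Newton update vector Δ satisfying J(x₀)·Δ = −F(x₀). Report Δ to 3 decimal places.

(0.786, -1.214)

At (5/2, 3/2): F = (-6.125, 11.000).
Jacobian J = [[-y^2, -2·x·y + 1], [4·y - 3, 4·x + 1]].
At the point, J = [[-2.250, -6.500], [3.000, 11.000]] (det J = -5.250).
Solving J·Δ = −F gives Δ = (0.786, -1.214).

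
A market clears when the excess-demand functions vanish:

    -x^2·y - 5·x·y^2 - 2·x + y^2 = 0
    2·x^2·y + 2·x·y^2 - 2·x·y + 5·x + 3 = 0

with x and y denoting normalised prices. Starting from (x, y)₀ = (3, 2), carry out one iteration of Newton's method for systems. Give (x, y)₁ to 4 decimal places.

At (3, 2): F = (-80.0000, 66.0000).
Jacobian J = [[-2·x·y - 5·y^2 - 2, -x^2 - 10·x·y + 2·y], [4·x·y + 2·y^2 - 2·y + 5, 2·x^2 + 4·x·y - 2·x]].
At the point, J = [[-34.0000, -65.0000], [33.0000, 36.0000]] (det J = 921.0000).
Solving J·Δ = −F gives Δ = (-1.5309, -0.4300).
Then the next iterate is (x, y)₁ = (1.4691, 1.5700).

(1.4691, 1.5700)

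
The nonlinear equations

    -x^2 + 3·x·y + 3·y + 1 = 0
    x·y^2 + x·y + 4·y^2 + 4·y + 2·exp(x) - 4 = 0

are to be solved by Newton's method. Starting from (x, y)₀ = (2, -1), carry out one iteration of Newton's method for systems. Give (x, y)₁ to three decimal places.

At (2, -1): F = (-12.000, 10.77811).
Jacobian J = [[-2·x + 3·y, 3·x + 3], [y^2 + y + 2·exp(x), 2·x·y + x + 8·y + 4]].
At the point, J = [[-7.000, 9.000], [14.77811, -6.000]] (det J = -91.00301).
Solving J·Δ = −F gives Δ = (-0.275, 1.120).
Then the next iterate is (x, y)₁ = (1.725, 0.120).

(1.725, 0.120)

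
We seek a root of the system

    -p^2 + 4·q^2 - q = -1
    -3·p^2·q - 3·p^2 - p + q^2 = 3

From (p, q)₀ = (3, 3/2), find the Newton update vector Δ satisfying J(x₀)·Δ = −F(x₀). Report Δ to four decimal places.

(-1.2242, -0.6223)

At (3, 3/2): F = (-0.5000, -71.2500).
Jacobian J = [[-2·p, 8·q - 1], [-6·p·q - 6·p - 1, -3·p^2 + 2·q]].
At the point, J = [[-6.0000, 11.0000], [-46.0000, -24.0000]] (det J = 650.0000).
Solving J·Δ = −F gives Δ = (-1.2242, -0.6223).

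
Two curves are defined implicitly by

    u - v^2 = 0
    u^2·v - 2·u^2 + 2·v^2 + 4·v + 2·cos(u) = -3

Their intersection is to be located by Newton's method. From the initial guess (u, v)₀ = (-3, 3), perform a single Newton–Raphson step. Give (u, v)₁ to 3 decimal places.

(-9.434, -0.072)

At (-3, 3): F = (-12.000, 40.02002).
Jacobian J = [[1, -2·v], [2·u·v - 4·u - 2·sin(u), u^2 + 4·v + 4]].
At the point, J = [[1.000, -6.000], [-5.71776, 25.000]] (det J = -9.30656).
Solving J·Δ = −F gives Δ = (-6.434, -3.072).
Then the next iterate is (u, v)₁ = (-9.434, -0.072).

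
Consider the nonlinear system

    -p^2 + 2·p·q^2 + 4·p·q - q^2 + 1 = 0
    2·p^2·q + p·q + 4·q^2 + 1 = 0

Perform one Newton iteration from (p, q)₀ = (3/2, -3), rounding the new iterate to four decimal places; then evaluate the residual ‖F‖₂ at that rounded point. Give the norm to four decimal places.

2.6915

At (3/2, -3): F = (-1.2500, 19.0000).
Jacobian J = [[-2·p + 2·q^2 + 4·q, 4·p·q + 4·p - 2·q], [4·p·q + q, 2·p^2 + p + 8·q]].
At the point, J = [[3.0000, -6.0000], [-21.0000, -18.0000]] (det J = -180.0000).
Solving J·Δ = −F gives Δ = (0.7583, 0.1708).
Then the next iterate is (p, q)₁ = (2.2583, -2.8292).
Re-evaluating at (2.2583, -2.8292): F = (-1.508472, -2.229073), so ‖F‖₂ = 2.6915.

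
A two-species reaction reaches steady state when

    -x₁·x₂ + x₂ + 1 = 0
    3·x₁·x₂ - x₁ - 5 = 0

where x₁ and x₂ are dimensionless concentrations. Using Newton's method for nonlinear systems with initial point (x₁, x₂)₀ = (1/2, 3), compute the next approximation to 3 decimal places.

At (1/2, 3): F = (2.500, -1.000).
Jacobian J = [[-x₂, -x₁ + 1], [3·x₂ - 1, 3·x₁]].
At the point, J = [[-3.000, 0.500], [8.000, 1.500]] (det J = -8.500).
Solving J·Δ = −F gives Δ = (0.500, -2.000).
Then the next iterate is (x₁, x₂)₁ = (1.000, 1.000).

(1.000, 1.000)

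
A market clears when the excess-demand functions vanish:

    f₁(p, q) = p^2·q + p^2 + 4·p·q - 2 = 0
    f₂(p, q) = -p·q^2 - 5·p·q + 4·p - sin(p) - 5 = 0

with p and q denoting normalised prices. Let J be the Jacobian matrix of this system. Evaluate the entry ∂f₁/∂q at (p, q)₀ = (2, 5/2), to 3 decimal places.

∂f₁/∂q = p^2 + 4·p.
At (2, 5/2) this is 12.000.

12.000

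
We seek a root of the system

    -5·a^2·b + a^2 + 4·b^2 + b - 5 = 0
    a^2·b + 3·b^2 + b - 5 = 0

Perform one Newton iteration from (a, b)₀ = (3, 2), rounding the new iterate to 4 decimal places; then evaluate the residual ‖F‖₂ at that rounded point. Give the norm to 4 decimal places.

22.3013

At (3, 2): F = (-68.0000, 27.0000).
Jacobian J = [[-10·a·b + 2·a, -5·a^2 + 8·b + 1], [2·a·b, a^2 + 6·b + 1]].
At the point, J = [[-54.0000, -28.0000], [12.0000, 22.0000]] (det J = -852.0000).
Solving J·Δ = −F gives Δ = (-0.8685, -0.7535).
Then the next iterate is (a, b)₁ = (2.1315, 1.2465).
Re-evaluating at (2.1315, 1.2465): F = (-21.311228, 6.571001), so ‖F‖₂ = 22.3013.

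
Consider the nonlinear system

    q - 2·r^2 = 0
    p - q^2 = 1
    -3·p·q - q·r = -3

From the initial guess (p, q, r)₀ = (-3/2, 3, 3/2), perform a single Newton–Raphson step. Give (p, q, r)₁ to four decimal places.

(-0.5728, 1.2379, 0.9563)

At (-3/2, 3, 3/2): F = (-1.5000, -11.5000, 12.0000).
Jacobian J = [[0, 1, -4·r], [1, -2·q, 0], [-3·q, -3·p - r, -q]].
At the point, J = [[0.0000, 1.0000, -6.0000], [1.0000, -6.0000, 0.0000], [-9.0000, 3.0000, -3.0000]] (det J = 309.0000).
Solving J·Δ = −F gives Δ = (0.9272, -1.7621, -0.5437).
Then the next iterate is (p, q, r)₁ = (-0.5728, 1.2379, 0.9563).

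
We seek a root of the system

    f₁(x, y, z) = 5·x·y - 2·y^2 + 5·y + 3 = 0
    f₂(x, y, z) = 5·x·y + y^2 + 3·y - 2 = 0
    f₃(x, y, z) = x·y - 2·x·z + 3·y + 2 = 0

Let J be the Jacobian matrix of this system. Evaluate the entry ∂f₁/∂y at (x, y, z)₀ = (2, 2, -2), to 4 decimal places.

∂f₁/∂y = 5·x - 4·y + 5.
At (2, 2, -2) this is 7.0000.

7.0000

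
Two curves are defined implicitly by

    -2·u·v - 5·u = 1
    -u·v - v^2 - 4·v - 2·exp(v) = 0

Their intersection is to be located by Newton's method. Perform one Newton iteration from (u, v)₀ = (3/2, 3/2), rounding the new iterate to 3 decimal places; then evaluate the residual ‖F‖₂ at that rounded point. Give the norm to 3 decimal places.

6.152

At (3/2, 3/2): F = (-13.000, -19.46338).
Jacobian J = [[-2·v - 5, -2·u], [-v, -u - 2·v - 2·exp(v) - 4]].
At the point, J = [[-8.000, -3.000], [-1.500, -17.46338]] (det J = 135.20703).
Solving J·Δ = −F gives Δ = (-1.247, -1.007).
Then the next iterate is (u, v)₁ = (0.253, 0.493).
Re-evaluating at (0.253, 0.493): F = (-2.51446, -5.61422), so ‖F‖₂ = 6.152.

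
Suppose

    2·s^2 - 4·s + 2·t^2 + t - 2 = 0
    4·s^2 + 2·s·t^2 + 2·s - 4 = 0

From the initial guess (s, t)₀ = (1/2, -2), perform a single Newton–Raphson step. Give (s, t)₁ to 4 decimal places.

(0.4623, -1.6321)

At (1/2, -2): F = (2.5000, 2.0000).
Jacobian J = [[4·s - 4, 4·t + 1], [8·s + 2·t^2 + 2, 4·s·t]].
At the point, J = [[-2.0000, -7.0000], [14.0000, -4.0000]] (det J = 106.0000).
Solving J·Δ = −F gives Δ = (-0.0377, 0.3679).
Then the next iterate is (s, t)₁ = (0.4623, -1.6321).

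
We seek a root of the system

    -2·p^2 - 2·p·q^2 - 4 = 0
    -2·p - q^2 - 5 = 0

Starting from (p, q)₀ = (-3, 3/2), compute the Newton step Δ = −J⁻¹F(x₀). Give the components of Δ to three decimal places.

(-3.556, 1.954)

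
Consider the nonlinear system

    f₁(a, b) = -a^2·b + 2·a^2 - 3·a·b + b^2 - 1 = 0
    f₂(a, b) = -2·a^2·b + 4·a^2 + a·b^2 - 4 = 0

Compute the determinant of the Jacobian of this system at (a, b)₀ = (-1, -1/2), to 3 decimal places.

13.250

J = [[-2·a·b + 4·a - 3·b, -a^2 - 3·a + 2·b], [-4·a·b + 8·a + b^2, -2·a^2 + 2·a·b]].
At the point, J = [[-3.500, 1.000], [-9.750, -1.000]].
det J = 13.250.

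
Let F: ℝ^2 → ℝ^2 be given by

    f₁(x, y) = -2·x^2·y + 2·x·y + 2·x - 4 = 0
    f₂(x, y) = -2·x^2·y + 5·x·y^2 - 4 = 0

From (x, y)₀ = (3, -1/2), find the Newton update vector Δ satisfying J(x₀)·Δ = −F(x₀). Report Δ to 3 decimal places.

(-1.104, 0.023)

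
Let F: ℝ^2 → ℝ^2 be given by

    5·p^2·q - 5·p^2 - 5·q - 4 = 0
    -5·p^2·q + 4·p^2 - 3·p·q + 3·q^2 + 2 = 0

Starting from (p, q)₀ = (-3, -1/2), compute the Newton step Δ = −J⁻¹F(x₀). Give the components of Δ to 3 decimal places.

At (-3, -1/2): F = (-69.000, 56.750).
Jacobian J = [[10·p·q - 10·p, 5·p^2 - 5], [-10·p·q + 8·p - 3·q, -5·p^2 - 3·p + 6·q]].
At the point, J = [[45.000, 40.000], [-37.500, -39.000]] (det J = -255.000).
Solving J·Δ = −F gives Δ = (1.651, -0.132).

(1.651, -0.132)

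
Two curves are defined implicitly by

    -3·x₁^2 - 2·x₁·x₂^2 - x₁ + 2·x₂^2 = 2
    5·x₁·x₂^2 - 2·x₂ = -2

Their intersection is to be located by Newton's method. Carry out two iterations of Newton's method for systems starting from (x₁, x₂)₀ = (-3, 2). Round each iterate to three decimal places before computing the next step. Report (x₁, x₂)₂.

At (-3, 2): F = (6.000, -62.000).
Jacobian J = [[-6·x₁ - 2·x₂^2 - 1, -4·x₁·x₂ + 4·x₂], [5·x₂^2, 10·x₁·x₂ - 2]].
At the point, J = [[9.000, 32.000], [20.000, -62.000]] (det J = -1198.000).
Solving J·Δ = −F gives Δ = (1.346, -0.566).
Then the next iterate is (x₁, x₂)₁ = (-1.654, 1.434).
Round to (-1.654, 1.434) and repeat: F = (2.36199, -17.87406), J = [[4.81129, 15.22334], [10.28178, -25.71836]].
Δ = (0.754, -0.393), so (x₁, x₂)₂ = (-0.900, 1.041).

(-0.900, 1.041)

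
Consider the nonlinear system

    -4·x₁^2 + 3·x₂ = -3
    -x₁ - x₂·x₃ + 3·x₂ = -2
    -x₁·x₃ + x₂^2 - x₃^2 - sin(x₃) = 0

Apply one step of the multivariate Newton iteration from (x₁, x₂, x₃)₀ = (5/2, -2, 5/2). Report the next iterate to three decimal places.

At (5/2, -2, 5/2): F = (-28.000, -1.500, -9.09847).
Jacobian J = [[-8·x₁, 3, 0], [-1, -x₃ + 3, -x₂], [-x₃, 2·x₂, -x₁ - 2·x₃ - cos(x₃)]].
At the point, J = [[-20.000, 3.000, 0.000], [-1.000, 0.500, 2.000], [-2.500, -4.000, -6.69886]] (det J = -128.10801).
Solving J·Δ = −F gives Δ = (-1.678, -1.853, 0.374).
Then the next iterate is (x₁, x₂, x₃)₁ = (0.822, -3.853, 2.874).

(0.822, -3.853, 2.874)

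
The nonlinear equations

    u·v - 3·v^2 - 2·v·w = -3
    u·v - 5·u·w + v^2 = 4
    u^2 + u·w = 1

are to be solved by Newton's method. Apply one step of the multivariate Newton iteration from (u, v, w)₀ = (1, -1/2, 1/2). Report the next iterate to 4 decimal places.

At (1, -1/2, 1/2): F = (2.2500, -6.7500, 0.5000).
Jacobian J = [[v, u - 6·v - 2·w, -2·v], [v - 5·w, u + 2·v, -5·u], [2·u + w, 0, u]].
At the point, J = [[-0.5000, 3.0000, 1.0000], [-3.0000, 0.0000, -5.0000], [2.5000, 0.0000, 1.0000]] (det J = -28.5000).
Solving J·Δ = −F gives Δ = (0.4474, -0.1360, -1.6184).
Then the next iterate is (u, v, w)₁ = (1.4474, -0.6360, -1.1184).

(1.4474, -0.6360, -1.1184)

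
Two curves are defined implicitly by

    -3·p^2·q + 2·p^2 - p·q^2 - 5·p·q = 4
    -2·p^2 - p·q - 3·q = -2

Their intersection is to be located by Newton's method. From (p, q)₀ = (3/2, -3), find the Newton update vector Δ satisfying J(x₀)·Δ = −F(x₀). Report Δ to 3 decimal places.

(-0.398, 2.710)

At (3/2, -3): F = (29.750, 11.000).
Jacobian J = [[-6·p·q + 4·p - q^2 - 5·q, -3·p^2 - 2·p·q - 5·p], [-4·p - q, -p - 3]].
At the point, J = [[39.000, -5.250], [-3.000, -4.500]] (det J = -191.250).
Solving J·Δ = −F gives Δ = (-0.398, 2.710).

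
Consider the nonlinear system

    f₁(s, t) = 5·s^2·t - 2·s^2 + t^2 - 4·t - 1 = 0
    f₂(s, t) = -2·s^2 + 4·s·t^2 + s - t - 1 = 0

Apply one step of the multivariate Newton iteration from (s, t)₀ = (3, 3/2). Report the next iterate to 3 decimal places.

At (3, 3/2): F = (44.750, 9.500).
Jacobian J = [[10·s·t - 4·s, 5·s^2 + 2·t - 4], [-4·s + 4·t^2 + 1, 8·s·t - 1]].
At the point, J = [[33.000, 44.000], [-2.000, 35.000]] (det J = 1243.000).
Solving J·Δ = −F gives Δ = (-0.924, -0.324).
Then the next iterate is (s, t)₁ = (2.076, 1.176).

(2.076, 1.176)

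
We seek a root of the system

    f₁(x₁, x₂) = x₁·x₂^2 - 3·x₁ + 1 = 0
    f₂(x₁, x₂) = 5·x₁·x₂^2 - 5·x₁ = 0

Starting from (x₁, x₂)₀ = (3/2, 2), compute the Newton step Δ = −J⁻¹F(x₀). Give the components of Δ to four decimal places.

At (3/2, 2): F = (2.5000, 22.5000).
Jacobian J = [[x₂^2 - 3, 2·x₁·x₂], [5·x₂^2 - 5, 10·x₁·x₂]].
At the point, J = [[1.0000, 6.0000], [15.0000, 30.0000]] (det J = -60.0000).
Solving J·Δ = −F gives Δ = (-1.0000, -0.2500).

(-1.0000, -0.2500)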